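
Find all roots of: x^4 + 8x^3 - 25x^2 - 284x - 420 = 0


Let p(x) = x^4 + 8x^3 - 25x^2 - 284x - 420. By the rational root theorem (leading coefficient 1), any rational root is an integer divisor of 420: try ±1, ±2, ... in turn.
Test x = 1: value = -720 ≠ 0.
Test x = -1: value = -168 ≠ 0.
Test x = 2: value = -1008 ≠ 0.
Test x = -2: value = 0 ✓, so (x + 2) is a factor.
Synthetic division by (x + 2): bring down 1; 1(-2) + 8 = 6; 6(-2) - 25 = -37; (-37)(-2) - 284 = -210; (-210)(-2) - 420 = 0 → quotient x^3 + 6x^2 - 37x - 210, remainder 0.
Continue with the quotient x^3 + 6x^2 - 37x - 210 (candidates must divide 210; re-test x = -2 first in case it repeats).
Test x = -2: value = -120 ≠ 0.
Test x = 3: value = -240 ≠ 0.
Test x = -3: value = -72 ≠ 0.
Test x = 5: value = -120 ≠ 0.
Test x = -5: value = 0 ✓, so (x + 5) is a factor.
Synthetic division by (x + 5): bring down 1; 1(-5) + 6 = 1; 1(-5) - 37 = -42; (-42)(-5) - 210 = 0 → quotient x^2 + x - 42, remainder 0.
Solve the quadratic x^2 + x - 42 = 0: discriminant = 1^2 - 4(1)(-42) = 1 + 168 = 169.
sqrt(169) = 13, so x = (-1 ± 13)/2: x = 6 or x = -7.
Collecting all roots found:

x = -7, x = -5, x = -2, x = 6


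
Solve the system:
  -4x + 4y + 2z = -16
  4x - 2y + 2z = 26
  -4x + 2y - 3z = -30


Using Cramer's rule. Expand each determinant along the first row.
D  = (-4)*[(-2)*(-3) - 2*2] - 4*[4*(-3) - 2*(-4)] + 2*[4*2 - (-2)*(-4)]
  = (-4)*(2) - 4*(-4) + 2*(0) = 8
Dx = (-16)*[(-2)*(-3) - 2*2] - 4*[26*(-3) - 2*(-30)] + 2*[26*2 - (-2)*(-30)]
  = (-16)*(2) - 4*(-18) + 2*(-8) = 24
Dy = (-4)*[26*(-3) - 2*(-30)] - (-16)*[4*(-3) - 2*(-4)] + 2*[4*(-30) - 26*(-4)]
  = (-4)*(-18) - (-16)*(-4) + 2*(-16) = -24
Dz = (-4)*[(-2)*(-30) - 26*2] - 4*[4*(-30) - 26*(-4)] + (-16)*[4*2 - (-2)*(-4)]
  = (-4)*(8) - 4*(-16) + (-16)*(0) = 32
x = Dx/D = 24/8 = 3, y = Dy/D = -24/8 = -3, z = Dz/D = 32/8 = 4
Check eq1: (-4)(3) + (4)(-3) + (2)(4) = -16 = -16 ✓
Check eq2: (4)(3) + (-2)(-3) + (2)(4) = 26 = 26 ✓
Check eq3: (-4)(3) + (2)(-3) + (-3)(4) = -30 = -30 ✓

x = 3, y = -3, z = 4


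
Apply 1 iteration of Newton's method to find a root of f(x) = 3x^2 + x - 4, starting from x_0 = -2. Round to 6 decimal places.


Newton's method: x_(n+1) = x_n - f(x_n)/f'(x_n)
f(x) = 3x^2 + x - 4
f'(x) = 6x + 1

Iteration 1:
  f(-2.000000) = 6.000000
  f'(-2.000000) = -11.000000
  x_1 = -2.000000 - (6.000000)/(-11.000000) = -1.454545

x_1 = -1.454545


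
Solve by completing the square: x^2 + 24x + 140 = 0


Start: x^2 + 24x + 140 = 0
Move constant: x^2 + 24x = -140
Half of 24 is 12, squared is 144
Add 144 to both sides: x^2 + 24x + 144 = 4
(x + 12)^2 = 4
x + 12 = ±2
x = -12 + 2 = -10 or x = -12 - 2 = -14

x = -14, x = -10


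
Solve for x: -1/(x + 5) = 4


Multiply both sides by (x + 5): -1 = 4(x + 5)
Distribute: -1 = 4x + 20
4x = -1 - 20 = -21
x = -21/4

x = -21/4


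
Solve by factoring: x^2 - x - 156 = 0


We need two numbers that multiply to -156 and add to -1.
Those numbers are -13 and 12 (since (-13) * 12 = -156 and (-13) + 12 = -1).
So x^2 - x - 156 = (x - 13)(x + 12) = 0
Setting each factor to zero: x = 13 or x = -12

x = -12, x = 13


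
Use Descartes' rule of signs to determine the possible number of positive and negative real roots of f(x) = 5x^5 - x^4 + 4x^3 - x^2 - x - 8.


Descartes' rule of signs:

For positive roots, count sign changes in f(x) = 5x^5 - x^4 + 4x^3 - x^2 - x - 8:
Signs of coefficients: +, -, +, -, -, -
Number of sign changes: 3
Possible positive real roots: 3, 1

For negative roots, examine f(-x) = -5x^5 - x^4 - 4x^3 - x^2 + x - 8:
Signs of coefficients: -, -, -, -, +, -
Number of sign changes: 2
Possible negative real roots: 2, 0

Positive roots: 3 or 1; Negative roots: 2 or 0


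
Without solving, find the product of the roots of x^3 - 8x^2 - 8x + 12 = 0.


By Vieta's formulas for x^3 + bx^2 + cx + d = 0:
  r1 + r2 + r3 = -b/a = 8
  r1*r2 + r1*r3 + r2*r3 = c/a = -8
  r1*r2*r3 = -d/a = -12


Product = -12


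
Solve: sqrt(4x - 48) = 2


Square both sides: 4x - 48 = 2^2 = 4
4x = 4 + 48 = 52
x = 13
Check: sqrt(4*13 - 48) = sqrt(4) = 2 ✓

x = 13


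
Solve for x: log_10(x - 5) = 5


Convert to exponential form: x - 5 = 10^5 = 100000
x = 100000 + 5 = 100005
Check: log_10(100005 - 5) = log_10(100000) = log_10(100000) = 5 ✓

x = 100005


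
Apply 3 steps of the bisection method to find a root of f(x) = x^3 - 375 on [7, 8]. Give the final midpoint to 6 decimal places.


f(x) = x^3 - 375
f(7) = -32 < 0
f(8) = 137 > 0

Step 1: midpoint = (7.000000 + 8.000000)/2 = 7.500000
  f(7.500000) = 46.875000
  f(mid) > 0, so root is in [7.000000, 7.500000]

Step 2: midpoint = (7.000000 + 7.500000)/2 = 7.250000
  f(7.250000) = 6.078125
  f(mid) > 0, so root is in [7.000000, 7.250000]

Step 3: midpoint = (7.000000 + 7.250000)/2 = 7.125000
  f(7.125000) = -13.294922
  f(mid) < 0, so root is in [7.125000, 7.250000]

midpoint = 7.125000


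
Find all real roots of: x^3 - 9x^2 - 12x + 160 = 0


Let p(x) = x^3 - 9x^2 - 12x + 160. By the rational root theorem (leading coefficient 1), any rational root is an integer divisor of 160: try ±1, ±2, ... in turn.
Test x = 1: value = 140 ≠ 0.
Test x = -1: value = 162 ≠ 0.
Test x = 2: value = 108 ≠ 0.
Test x = -2: value = 140 ≠ 0.
Test x = 4: value = 32 ≠ 0.
Test x = -4: value = 0 ✓, so (x + 4) is a factor.
Synthetic division by (x + 4): bring down 1; 1(-4) - 9 = -13; (-13)(-4) - 12 = 40; 40(-4) + 160 = 0 → quotient x^2 - 13x + 40, remainder 0.
Solve the quadratic x^2 - 13x + 40 = 0: discriminant = (-13)^2 - 4(1)(40) = 169 - 160 = 9.
sqrt(9) = 3, so x = (13 ± 3)/2: x = 8 or x = 5.

x = -4, x = 5, x = 8


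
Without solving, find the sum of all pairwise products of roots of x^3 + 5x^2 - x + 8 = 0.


By Vieta's formulas for x^3 + bx^2 + cx + d = 0:
  r1 + r2 + r3 = -b/a = -5
  r1*r2 + r1*r3 + r2*r3 = c/a = -1
  r1*r2*r3 = -d/a = -8


Sum of pairwise products = -1


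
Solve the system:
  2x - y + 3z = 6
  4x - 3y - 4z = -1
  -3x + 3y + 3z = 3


Using Cramer's rule. Expand each determinant along the first row.
D  = 2*[(-3)*3 - (-4)*3] - (-1)*[4*3 - (-4)*(-3)] + 3*[4*3 - (-3)*(-3)]
  = 2*(3) - (-1)*(0) + 3*(3) = 15
Dx = 6*[(-3)*3 - (-4)*3] - (-1)*[(-1)*3 - (-4)*3] + 3*[(-1)*3 - (-3)*3]
  = 6*(3) - (-1)*(9) + 3*(6) = 45
Dy = 2*[(-1)*3 - (-4)*3] - 6*[4*3 - (-4)*(-3)] + 3*[4*3 - (-1)*(-3)]
  = 2*(9) - 6*(0) + 3*(9) = 45
Dz = 2*[(-3)*3 - (-1)*3] - (-1)*[4*3 - (-1)*(-3)] + 6*[4*3 - (-3)*(-3)]
  = 2*(-6) - (-1)*(9) + 6*(3) = 15
x = Dx/D = 45/15 = 3, y = Dy/D = 45/15 = 3, z = Dz/D = 15/15 = 1
Check eq1: (2)(3) + (-1)(3) + (3)(1) = 6 = 6 ✓
Check eq2: (4)(3) + (-3)(3) + (-4)(1) = -1 = -1 ✓
Check eq3: (-3)(3) + (3)(3) + (3)(1) = 3 = 3 ✓

x = 3, y = 3, z = 1


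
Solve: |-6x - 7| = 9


An absolute value equation |expr| = 9 gives two cases:
Case 1: -6x - 7 = 9
  -6x = 16, so x = -8/3
Case 2: -6x - 7 = -9
  -6x = -2, so x = 1/3

x = -8/3, x = 1/3


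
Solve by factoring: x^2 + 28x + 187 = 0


We need two numbers that multiply to 187 and add to 28.
Those numbers are 11 and 17 (since 11 * 17 = 187 and 11 + 17 = 28).
So x^2 + 28x + 187 = (x + 11)(x + 17) = 0
Setting each factor to zero: x = -11 or x = -17

x = -17, x = -11


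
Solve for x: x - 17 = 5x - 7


Starting with: x - 17 = 5x - 7
Move all x terms to left: (1 - 5)x = -7 + 17
Simplify: -4x = 10
Divide both sides by -4: x = -5/2

x = -5/2


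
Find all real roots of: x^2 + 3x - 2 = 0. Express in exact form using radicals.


Using the quadratic formula: x = (-b ± sqrt(b^2 - 4ac)) / (2a)
Here a = 1, b = 3, c = -2
Discriminant = b^2 - 4ac = 3^2 - 4(1)(-2) = 9 + 8 = 17
Since discriminant = 17 > 0, there are two real roots.
x = (-3 ± sqrt(17)) / 2
Numerically: x ≈ 0.5616 or x ≈ -3.5616

x = (-3 + sqrt(17)) / 2 or x = (-3 - sqrt(17)) / 2


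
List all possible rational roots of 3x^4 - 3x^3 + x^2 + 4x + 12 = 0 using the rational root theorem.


Rational root theorem: possible roots are ±p/q where:
  p divides the constant term (12): p ∈ {1, 2, 3, 4, 6, 12}
  q divides the leading coefficient (3): q ∈ {1, 3}

All possible rational roots: -12, -6, -4, -3, -2, -4/3, -1, -2/3, -1/3, 1/3, 2/3, 1, 4/3, 2, 3, 4, 6, 12

-12, -6, -4, -3, -2, -4/3, -1, -2/3, -1/3, 1/3, 2/3, 1, 4/3, 2, 3, 4, 6, 12


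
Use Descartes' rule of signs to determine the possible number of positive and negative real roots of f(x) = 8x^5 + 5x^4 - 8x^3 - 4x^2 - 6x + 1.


Descartes' rule of signs:

For positive roots, count sign changes in f(x) = 8x^5 + 5x^4 - 8x^3 - 4x^2 - 6x + 1:
Signs of coefficients: +, +, -, -, -, +
Number of sign changes: 2
Possible positive real roots: 2, 0

For negative roots, examine f(-x) = -8x^5 + 5x^4 + 8x^3 - 4x^2 + 6x + 1:
Signs of coefficients: -, +, +, -, +, +
Number of sign changes: 3
Possible negative real roots: 3, 1

Positive roots: 2 or 0; Negative roots: 3 or 1


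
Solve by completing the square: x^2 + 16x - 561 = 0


Start: x^2 + 16x - 561 = 0
Move constant: x^2 + 16x = 561
Half of 16 is 8, squared is 64
Add 64 to both sides: x^2 + 16x + 64 = 625
(x + 8)^2 = 625
x + 8 = ±25
x = -8 + 25 = 17 or x = -8 - 25 = -33

x = -33, x = 17


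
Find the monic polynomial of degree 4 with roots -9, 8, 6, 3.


A monic polynomial with roots -9, 8, 6, 3 is:
p(x) = (x + 9)(x - 8)(x - 6)(x - 3)
After multiplying by (x + 9): x + 9
After multiplying by (x - 8): x^2 + x - 72
After multiplying by (x - 6): x^3 - 5x^2 - 78x + 432
After multiplying by (x - 3): x^4 - 8x^3 - 63x^2 + 666x - 1296

x^4 - 8x^3 - 63x^2 + 666x - 1296


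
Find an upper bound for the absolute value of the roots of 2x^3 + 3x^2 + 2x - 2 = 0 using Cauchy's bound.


Cauchy's bound: all roots r satisfy |r| <= 1 + max(|a_i/a_n|) for i = 0,...,n-1
where a_n is the leading coefficient.

Coefficients: [2, 3, 2, -2]
Leading coefficient a_n = 2
Ratios |a_i/a_n|: 3/2, 1, 1
Maximum ratio: 3/2
Cauchy's bound: |r| <= 1 + 3/2 = 5/2

Upper bound = 5/2


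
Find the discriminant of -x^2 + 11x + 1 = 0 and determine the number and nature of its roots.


For ax^2 + bx + c = 0, discriminant D = b^2 - 4ac
Here a = -1, b = 11, c = 1
D = (11)^2 - 4(-1)(1) = 121 + 4 = 125

D = 125 > 0 but not a perfect square
The equation has 2 distinct real irrational roots.

Discriminant = 125, 2 distinct real irrational roots


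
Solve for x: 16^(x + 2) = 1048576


Express both sides with the same base.
1048576 = 16^5
Since the bases match, equate exponents: x + 2 = 5
So x = 5 - (2) = 3

x = 3


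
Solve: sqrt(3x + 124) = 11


Square both sides: 3x + 124 = 11^2 = 121
3x = 121 - 124 = -3
x = -1
Check: sqrt(3*(-1) + 124) = sqrt(121) = 11 ✓

x = -1


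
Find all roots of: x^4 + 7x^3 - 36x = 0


The constant term is 0, so x = 0 is a root. Factor out x:
  x^3 + 7x^2 - 36 = 0
Let p(x) = x^3 + 7x^2 - 36. By the rational root theorem (leading coefficient 1), any rational root is an integer divisor of 36: try ±1, ±2, ... in turn.
Test x = 1: value = -28 ≠ 0.
Test x = -1: value = -30 ≠ 0.
Test x = 2: value = 0 ✓, so (x - 2) is a factor.
Synthetic division by (x - 2): bring down 1; 1(2) + 7 = 9; 9(2) + 0 = 18; 18(2) - 36 = 0 → quotient x^2 + 9x + 18, remainder 0.
Solve the quadratic x^2 + 9x + 18 = 0: discriminant = 9^2 - 4(1)(18) = 81 - 72 = 9.
sqrt(9) = 3, so x = (-9 ± 3)/2: x = -3 or x = -6.
Collecting all roots found:

x = -6, x = -3, x = 0, x = 2


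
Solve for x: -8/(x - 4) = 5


Multiply both sides by (x - 4): -8 = 5(x - 4)
Distribute: -8 = 5x - 20
5x = -8 + 20 = 12
x = 12/5

x = 12/5


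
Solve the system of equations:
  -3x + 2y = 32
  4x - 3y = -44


Using Cramer's rule:
Determinant D = (-3)(-3) - (4)(2) = 9 - 8 = 1
Dx = (32)(-3) - (-44)(2) = -96 + 88 = -8
Dy = (-3)(-44) - (4)(32) = 132 - 128 = 4
x = Dx/D = -8/1 = -8
y = Dy/D = 4/1 = 4

x = -8, y = 4


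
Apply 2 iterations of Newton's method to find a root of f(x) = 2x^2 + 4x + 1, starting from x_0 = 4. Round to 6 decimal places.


Newton's method: x_(n+1) = x_n - f(x_n)/f'(x_n)
f(x) = 2x^2 + 4x + 1
f'(x) = 4x + 4

Iteration 1:
  f(4.000000) = 49.000000
  f'(4.000000) = 20.000000
  x_1 = 4.000000 - (49.000000)/(20.000000) = 1.550000

Iteration 2:
  f(1.550000) = 12.005000
  f'(1.550000) = 10.200000
  x_2 = 1.550000 - (12.005000)/(10.200000) = 0.373039

x_2 = 0.373039


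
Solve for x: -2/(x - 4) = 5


Multiply both sides by (x - 4): -2 = 5(x - 4)
Distribute: -2 = 5x - 20
5x = -2 + 20 = 18
x = 18/5

x = 18/5


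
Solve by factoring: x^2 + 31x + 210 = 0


We need two numbers that multiply to 210 and add to 31.
Those numbers are 21 and 10 (since 21 * 10 = 210 and 21 + 10 = 31).
So x^2 + 31x + 210 = (x + 21)(x + 10) = 0
Setting each factor to zero: x = -21 or x = -10

x = -21, x = -10


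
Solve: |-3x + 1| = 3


An absolute value equation |expr| = 3 gives two cases:
Case 1: -3x + 1 = 3
  -3x = 2, so x = -2/3
Case 2: -3x + 1 = -3
  -3x = -4, so x = 4/3

x = -2/3, x = 4/3


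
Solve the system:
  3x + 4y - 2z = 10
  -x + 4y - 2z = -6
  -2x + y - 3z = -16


Using Cramer's rule. Expand each determinant along the first row.
D  = 3*[4*(-3) - (-2)*1] - 4*[(-1)*(-3) - (-2)*(-2)] + (-2)*[(-1)*1 - 4*(-2)]
  = 3*(-10) - 4*(-1) + (-2)*(7) = -40
Dx = 10*[4*(-3) - (-2)*1] - 4*[(-6)*(-3) - (-2)*(-16)] + (-2)*[(-6)*1 - 4*(-16)]
  = 10*(-10) - 4*(-14) + (-2)*(58) = -160
Dy = 3*[(-6)*(-3) - (-2)*(-16)] - 10*[(-1)*(-3) - (-2)*(-2)] + (-2)*[(-1)*(-16) - (-6)*(-2)]
  = 3*(-14) - 10*(-1) + (-2)*(4) = -40
Dz = 3*[4*(-16) - (-6)*1] - 4*[(-1)*(-16) - (-6)*(-2)] + 10*[(-1)*1 - 4*(-2)]
  = 3*(-58) - 4*(4) + 10*(7) = -120
x = Dx/D = -160/-40 = 4, y = Dy/D = -40/-40 = 1, z = Dz/D = -120/-40 = 3
Check eq1: (3)(4) + (4)(1) + (-2)(3) = 10 = 10 ✓
Check eq2: (-1)(4) + (4)(1) + (-2)(3) = -6 = -6 ✓
Check eq3: (-2)(4) + (1)(1) + (-3)(3) = -16 = -16 ✓

x = 4, y = 1, z = 3


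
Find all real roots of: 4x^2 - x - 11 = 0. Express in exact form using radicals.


Using the quadratic formula: x = (-b ± sqrt(b^2 - 4ac)) / (2a)
Here a = 4, b = -1, c = -11
Discriminant = b^2 - 4ac = (-1)^2 - 4(4)(-11) = 1 + 176 = 177
Since discriminant = 177 > 0, there are two real roots.
x = (1 ± sqrt(177)) / 8
Numerically: x ≈ 1.7880 or x ≈ -1.5380

x = (1 + sqrt(177)) / 8 or x = (1 - sqrt(177)) / 8


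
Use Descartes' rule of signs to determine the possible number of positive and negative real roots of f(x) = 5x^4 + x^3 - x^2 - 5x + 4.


Descartes' rule of signs:

For positive roots, count sign changes in f(x) = 5x^4 + x^3 - x^2 - 5x + 4:
Signs of coefficients: +, +, -, -, +
Number of sign changes: 2
Possible positive real roots: 2, 0

For negative roots, examine f(-x) = 5x^4 - x^3 - x^2 + 5x + 4:
Signs of coefficients: +, -, -, +, +
Number of sign changes: 2
Possible negative real roots: 2, 0

Positive roots: 2 or 0; Negative roots: 2 or 0


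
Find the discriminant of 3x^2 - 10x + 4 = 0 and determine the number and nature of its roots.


For ax^2 + bx + c = 0, discriminant D = b^2 - 4ac
Here a = 3, b = -10, c = 4
D = (-10)^2 - 4(3)(4) = 100 - 48 = 52

D = 52 > 0 but not a perfect square
The equation has 2 distinct real irrational roots.

Discriminant = 52, 2 distinct real irrational roots


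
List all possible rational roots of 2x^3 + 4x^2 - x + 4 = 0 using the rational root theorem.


Rational root theorem: possible roots are ±p/q where:
  p divides the constant term (4): p ∈ {1, 2, 4}
  q divides the leading coefficient (2): q ∈ {1, 2}

All possible rational roots: -4, -2, -1, -1/2, 1/2, 1, 2, 4

-4, -2, -1, -1/2, 1/2, 1, 2, 4


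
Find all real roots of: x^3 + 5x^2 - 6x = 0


The constant term is 0, so x = 0 is a root. Factor out x:
  x(x^2 + 5x - 6) = 0
Solve the quadratic x^2 + 5x - 6 = 0: discriminant = 5^2 - 4(1)(-6) = 25 + 24 = 49.
sqrt(49) = 7, so x = (-5 ± 7)/2: x = 1 or x = -6.

x = -6, x = 0, x = 1


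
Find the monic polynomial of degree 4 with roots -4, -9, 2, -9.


A monic polynomial with roots -4, -9, 2, -9 is:
p(x) = (x + 4)(x + 9)(x - 2)(x + 9)
After multiplying by (x + 4): x + 4
After multiplying by (x + 9): x^2 + 13x + 36
After multiplying by (x - 2): x^3 + 11x^2 + 10x - 72
After multiplying by (x + 9): x^4 + 20x^3 + 109x^2 + 18x - 648

x^4 + 20x^3 + 109x^2 + 18x - 648


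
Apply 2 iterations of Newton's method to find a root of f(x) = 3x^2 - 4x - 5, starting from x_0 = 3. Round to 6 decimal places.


Newton's method: x_(n+1) = x_n - f(x_n)/f'(x_n)
f(x) = 3x^2 - 4x - 5
f'(x) = 6x - 4

Iteration 1:
  f(3.000000) = 10.000000
  f'(3.000000) = 14.000000
  x_1 = 3.000000 - (10.000000)/(14.000000) = 2.285714

Iteration 2:
  f(2.285714) = 1.530612
  f'(2.285714) = 9.714286
  x_2 = 2.285714 - (1.530612)/(9.714286) = 2.128151

x_2 = 2.128151


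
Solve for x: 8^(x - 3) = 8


Express both sides with the same base.
8 = 8^1
Since the bases match, equate exponents: x - 3 = 1
So x = 1 - (-3) = 4

x = 4


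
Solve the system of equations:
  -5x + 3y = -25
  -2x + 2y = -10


Using Cramer's rule:
Determinant D = (-5)(2) - (-2)(3) = -10 + 6 = -4
Dx = (-25)(2) - (-10)(3) = -50 + 30 = -20
Dy = (-5)(-10) - (-2)(-25) = 50 - 50 = 0
x = Dx/D = -20/-4 = 5
y = Dy/D = 0/-4 = 0

x = 5, y = 0


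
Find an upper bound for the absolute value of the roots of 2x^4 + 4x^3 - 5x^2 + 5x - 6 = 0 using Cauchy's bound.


Cauchy's bound: all roots r satisfy |r| <= 1 + max(|a_i/a_n|) for i = 0,...,n-1
where a_n is the leading coefficient.

Coefficients: [2, 4, -5, 5, -6]
Leading coefficient a_n = 2
Ratios |a_i/a_n|: 2, 5/2, 5/2, 3
Maximum ratio: 3
Cauchy's bound: |r| <= 1 + 3 = 4

Upper bound = 4


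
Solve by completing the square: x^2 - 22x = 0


Start: x^2 - 22x + 0 = 0
Move constant: x^2 - 22x = 0
Half of -22 is -11, squared is 121
Add 121 to both sides: x^2 - 22x + 121 = 121
(x - 11)^2 = 121
x - 11 = ±11
x = 11 + 11 = 22 or x = 11 - 11 = 0

x = 0, x = 22


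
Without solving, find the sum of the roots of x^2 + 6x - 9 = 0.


By Vieta's formulas for ax^2 + bx + c = 0:
  Sum of roots = -b/a
  Product of roots = c/a

Here a = 1, b = 6, c = -9
Sum = -(6)/1 = -6
Product = -9/1 = -9

Sum = -6


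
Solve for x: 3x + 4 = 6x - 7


Starting with: 3x + 4 = 6x - 7
Move all x terms to left: (3 - 6)x = -7 - 4
Simplify: -3x = -11
Divide both sides by -3: x = 11/3

x = 11/3


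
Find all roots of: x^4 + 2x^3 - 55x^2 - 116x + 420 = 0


Let p(x) = x^4 + 2x^3 - 55x^2 - 116x + 420. By the rational root theorem (leading coefficient 1), any rational root is an integer divisor of 420: try ±1, ±2, ... in turn.
Test x = 1: value = 252 ≠ 0.
Test x = -1: value = 480 ≠ 0.
Test x = 2: value = 0 ✓, so (x - 2) is a factor.
Synthetic division by (x - 2): bring down 1; 1(2) + 2 = 4; 4(2) - 55 = -47; (-47)(2) - 116 = -210; (-210)(2) + 420 = 0 → quotient x^3 + 4x^2 - 47x - 210, remainder 0.
Continue with the quotient x^3 + 4x^2 - 47x - 210 (candidates must divide 210; re-test x = 2 first in case it repeats).
Test x = 2: value = -280 ≠ 0.
Test x = -2: value = -108 ≠ 0.
Test x = 3: value = -288 ≠ 0.
Test x = -3: value = -60 ≠ 0.
Test x = 5: value = -220 ≠ 0.
Test x = -5: value = 0 ✓, so (x + 5) is a factor.
Synthetic division by (x + 5): bring down 1; 1(-5) + 4 = -1; (-1)(-5) - 47 = -42; (-42)(-5) - 210 = 0 → quotient x^2 - x - 42, remainder 0.
Solve the quadratic x^2 - x - 42 = 0: discriminant = (-1)^2 - 4(1)(-42) = 1 + 168 = 169.
sqrt(169) = 13, so x = (1 ± 13)/2: x = 7 or x = -6.
Collecting all roots found:

x = -6, x = -5, x = 2, x = 7


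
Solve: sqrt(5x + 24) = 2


Square both sides: 5x + 24 = 2^2 = 4
5x = 4 - 24 = -20
x = -4
Check: sqrt(5*(-4) + 24) = sqrt(4) = 2 ✓

x = -4


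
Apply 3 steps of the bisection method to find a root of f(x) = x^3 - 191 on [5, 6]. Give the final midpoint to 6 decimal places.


f(x) = x^3 - 191
f(5) = -66 < 0
f(6) = 25 > 0

Step 1: midpoint = (5.000000 + 6.000000)/2 = 5.500000
  f(5.500000) = -24.625000
  f(mid) < 0, so root is in [5.500000, 6.000000]

Step 2: midpoint = (5.500000 + 6.000000)/2 = 5.750000
  f(5.750000) = -0.890625
  f(mid) < 0, so root is in [5.750000, 6.000000]

Step 3: midpoint = (5.750000 + 6.000000)/2 = 5.875000
  f(5.875000) = 11.779297
  f(mid) > 0, so root is in [5.750000, 5.875000]

midpoint = 5.875000


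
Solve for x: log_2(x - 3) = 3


Convert to exponential form: x - 3 = 2^3 = 8
x = 8 + 3 = 11
Check: log_2(11 - 3) = log_2(8) = log_2(8) = 3 ✓

x = 11


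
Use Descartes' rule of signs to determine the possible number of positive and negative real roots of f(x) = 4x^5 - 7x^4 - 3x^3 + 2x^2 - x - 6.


Descartes' rule of signs:

For positive roots, count sign changes in f(x) = 4x^5 - 7x^4 - 3x^3 + 2x^2 - x - 6:
Signs of coefficients: +, -, -, +, -, -
Number of sign changes: 3
Possible positive real roots: 3, 1

For negative roots, examine f(-x) = -4x^5 - 7x^4 + 3x^3 + 2x^2 + x - 6:
Signs of coefficients: -, -, +, +, +, -
Number of sign changes: 2
Possible negative real roots: 2, 0

Positive roots: 3 or 1; Negative roots: 2 or 0


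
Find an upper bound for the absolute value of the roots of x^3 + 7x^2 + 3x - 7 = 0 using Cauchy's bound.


Cauchy's bound: all roots r satisfy |r| <= 1 + max(|a_i/a_n|) for i = 0,...,n-1
where a_n is the leading coefficient.

Coefficients: [1, 7, 3, -7]
Leading coefficient a_n = 1
Ratios |a_i/a_n|: 7, 3, 7
Maximum ratio: 7
Cauchy's bound: |r| <= 1 + 7 = 8

Upper bound = 8


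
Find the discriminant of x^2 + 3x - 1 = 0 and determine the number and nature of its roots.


For ax^2 + bx + c = 0, discriminant D = b^2 - 4ac
Here a = 1, b = 3, c = -1
D = (3)^2 - 4(1)(-1) = 9 + 4 = 13

D = 13 > 0 but not a perfect square
The equation has 2 distinct real irrational roots.

Discriminant = 13, 2 distinct real irrational roots


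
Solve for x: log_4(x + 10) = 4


Convert to exponential form: x + 10 = 4^4 = 256
x = 256 - 10 = 246
Check: log_4(246 + 10) = log_4(256) = log_4(256) = 4 ✓

x = 246


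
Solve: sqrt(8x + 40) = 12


Square both sides: 8x + 40 = 12^2 = 144
8x = 144 - 40 = 104
x = 13
Check: sqrt(8*13 + 40) = sqrt(144) = 12 ✓

x = 13


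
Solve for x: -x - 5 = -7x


Starting with: -x - 5 = -7x
Move all x terms to left: (-1 + 7)x = 0 + 5
Simplify: 6x = 5
Divide both sides by 6: x = 5/6

x = 5/6


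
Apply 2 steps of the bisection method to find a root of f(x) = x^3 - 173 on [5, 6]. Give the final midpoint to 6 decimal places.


f(x) = x^3 - 173
f(5) = -48 < 0
f(6) = 43 > 0

Step 1: midpoint = (5.000000 + 6.000000)/2 = 5.500000
  f(5.500000) = -6.625000
  f(mid) < 0, so root is in [5.500000, 6.000000]

Step 2: midpoint = (5.500000 + 6.000000)/2 = 5.750000
  f(5.750000) = 17.109375
  f(mid) > 0, so root is in [5.500000, 5.750000]

midpoint = 5.750000


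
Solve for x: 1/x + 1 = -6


Subtract 1 from both sides: 1/x = -7
Multiply both sides by x: 1 = -7 * x
Divide by -7: x = -1/7

x = -1/7


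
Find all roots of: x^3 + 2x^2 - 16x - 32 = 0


Let p(x) = x^3 + 2x^2 - 16x - 32. By the rational root theorem (leading coefficient 1), any rational root is an integer divisor of 32: try ±1, ±2, ... in turn.
Test x = 1: value = -45 ≠ 0.
Test x = -1: value = -15 ≠ 0.
Test x = 2: value = -48 ≠ 0.
Test x = -2: value = 0 ✓, so (x + 2) is a factor.
Synthetic division by (x + 2): bring down 1; 1(-2) + 2 = 0; 0(-2) - 16 = -16; (-16)(-2) - 32 = 0 → quotient x^2 - 16, remainder 0.
Solve the quadratic x^2 - 16 = 0: discriminant = 0^2 - 4(1)(-16) = 0 + 64 = 64.
sqrt(64) = 8, so x = (0 ± 8)/2: x = 4 or x = -4.
Collecting all roots found:

x = -4, x = -2, x = 4


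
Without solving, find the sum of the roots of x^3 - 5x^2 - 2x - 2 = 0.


By Vieta's formulas for x^3 + bx^2 + cx + d = 0:
  r1 + r2 + r3 = -b/a = 5
  r1*r2 + r1*r3 + r2*r3 = c/a = -2
  r1*r2*r3 = -d/a = 2


Sum = 5


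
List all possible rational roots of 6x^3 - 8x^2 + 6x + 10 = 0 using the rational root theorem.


Rational root theorem: possible roots are ±p/q where:
  p divides the constant term (10): p ∈ {1, 2, 5, 10}
  q divides the leading coefficient (6): q ∈ {1, 2, 3, 6}

All possible rational roots: -10, -5, -10/3, -5/2, -2, -5/3, -1, -5/6, -2/3, -1/2, -1/3, -1/6, 1/6, 1/3, 1/2, 2/3, 5/6, 1, 5/3, 2, 5/2, 10/3, 5, 10

-10, -5, -10/3, -5/2, -2, -5/3, -1, -5/6, -2/3, -1/2, -1/3, -1/6, 1/6, 1/3, 1/2, 2/3, 5/6, 1, 5/3, 2, 5/2, 10/3, 5, 10


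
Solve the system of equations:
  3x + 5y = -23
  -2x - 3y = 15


Using Cramer's rule:
Determinant D = (3)(-3) - (-2)(5) = -9 + 10 = 1
Dx = (-23)(-3) - (15)(5) = 69 - 75 = -6
Dy = (3)(15) - (-2)(-23) = 45 - 46 = -1
x = Dx/D = -6/1 = -6
y = Dy/D = -1/1 = -1

x = -6, y = -1


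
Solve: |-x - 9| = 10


An absolute value equation |expr| = 10 gives two cases:
Case 1: -x - 9 = 10
  -x = 19, so x = -19
Case 2: -x - 9 = -10
  -x = -1, so x = 1

x = -19, x = 1


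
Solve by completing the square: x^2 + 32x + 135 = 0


Start: x^2 + 32x + 135 = 0
Move constant: x^2 + 32x = -135
Half of 32 is 16, squared is 256
Add 256 to both sides: x^2 + 32x + 256 = 121
(x + 16)^2 = 121
x + 16 = ±11
x = -16 + 11 = -5 or x = -16 - 11 = -27

x = -27, x = -5


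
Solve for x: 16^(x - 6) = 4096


Express both sides with the same base.
4096 = 16^3
Since the bases match, equate exponents: x - 6 = 3
So x = 3 - (-6) = 9

x = 9


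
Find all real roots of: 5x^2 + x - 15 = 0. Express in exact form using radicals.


Using the quadratic formula: x = (-b ± sqrt(b^2 - 4ac)) / (2a)
Here a = 5, b = 1, c = -15
Discriminant = b^2 - 4ac = 1^2 - 4(5)(-15) = 1 + 300 = 301
Since discriminant = 301 > 0, there are two real roots.
x = (-1 ± sqrt(301)) / 10
Numerically: x ≈ 1.6349 or x ≈ -1.8349

x = (-1 + sqrt(301)) / 10 or x = (-1 - sqrt(301)) / 10


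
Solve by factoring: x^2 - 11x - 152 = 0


We need two numbers that multiply to -152 and add to -11.
Those numbers are -19 and 8 (since (-19) * 8 = -152 and (-19) + 8 = -11).
So x^2 - 11x - 152 = (x - 19)(x + 8) = 0
Setting each factor to zero: x = 19 or x = -8

x = -8, x = 19


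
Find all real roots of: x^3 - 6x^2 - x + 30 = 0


Let p(x) = x^3 - 6x^2 - x + 30. By the rational root theorem (leading coefficient 1), any rational root is an integer divisor of 30: try ±1, ±2, ... in turn.
Test x = 1: value = 24 ≠ 0.
Test x = -1: value = 24 ≠ 0.
Test x = 2: value = 12 ≠ 0.
Test x = -2: value = 0 ✓, so (x + 2) is a factor.
Synthetic division by (x + 2): bring down 1; 1(-2) - 6 = -8; (-8)(-2) - 1 = 15; 15(-2) + 30 = 0 → quotient x^2 - 8x + 15, remainder 0.
Solve the quadratic x^2 - 8x + 15 = 0: discriminant = (-8)^2 - 4(1)(15) = 64 - 60 = 4.
sqrt(4) = 2, so x = (8 ± 2)/2: x = 5 or x = 3.

x = -2, x = 3, x = 5


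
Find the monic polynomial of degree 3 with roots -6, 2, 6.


A monic polynomial with roots -6, 2, 6 is:
p(x) = (x + 6)(x - 2)(x - 6)
After multiplying by (x + 6): x + 6
After multiplying by (x - 2): x^2 + 4x - 12
After multiplying by (x - 6): x^3 - 2x^2 - 36x + 72

x^3 - 2x^2 - 36x + 72


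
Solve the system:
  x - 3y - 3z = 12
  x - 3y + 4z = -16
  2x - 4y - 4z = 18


Using Cramer's rule. Expand each determinant along the first row.
D  = 1*[(-3)*(-4) - 4*(-4)] - (-3)*[1*(-4) - 4*2] + (-3)*[1*(-4) - (-3)*2]
  = 1*(28) - (-3)*(-12) + (-3)*(2) = -14
Dx = 12*[(-3)*(-4) - 4*(-4)] - (-3)*[(-16)*(-4) - 4*18] + (-3)*[(-16)*(-4) - (-3)*18]
  = 12*(28) - (-3)*(-8) + (-3)*(118) = -42
Dy = 1*[(-16)*(-4) - 4*18] - 12*[1*(-4) - 4*2] + (-3)*[1*18 - (-16)*2]
  = 1*(-8) - 12*(-12) + (-3)*(50) = -14
Dz = 1*[(-3)*18 - (-16)*(-4)] - (-3)*[1*18 - (-16)*2] + 12*[1*(-4) - (-3)*2]
  = 1*(-118) - (-3)*(50) + 12*(2) = 56
x = Dx/D = -42/-14 = 3, y = Dy/D = -14/-14 = 1, z = Dz/D = 56/-14 = -4
Check eq1: (1)(3) + (-3)(1) + (-3)(-4) = 12 = 12 ✓
Check eq2: (1)(3) + (-3)(1) + (4)(-4) = -16 = -16 ✓
Check eq3: (2)(3) + (-4)(1) + (-4)(-4) = 18 = 18 ✓

x = 3, y = 1, z = -4


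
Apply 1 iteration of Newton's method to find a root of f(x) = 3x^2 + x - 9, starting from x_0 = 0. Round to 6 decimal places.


Newton's method: x_(n+1) = x_n - f(x_n)/f'(x_n)
f(x) = 3x^2 + x - 9
f'(x) = 6x + 1

Iteration 1:
  f(0.000000) = -9.000000
  f'(0.000000) = 1.000000
  x_1 = 0.000000 - (-9.000000)/(1.000000) = 9.000000

x_1 = 9.000000


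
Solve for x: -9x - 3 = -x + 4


Starting with: -9x - 3 = -x + 4
Move all x terms to left: (-9 + 1)x = 4 + 3
Simplify: -8x = 7
Divide both sides by -8: x = -7/8

x = -7/8


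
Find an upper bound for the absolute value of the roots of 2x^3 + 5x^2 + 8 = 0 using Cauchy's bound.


Cauchy's bound: all roots r satisfy |r| <= 1 + max(|a_i/a_n|) for i = 0,...,n-1
where a_n is the leading coefficient.

Coefficients: [2, 5, 0, 8]
Leading coefficient a_n = 2
Ratios |a_i/a_n|: 5/2, 0, 4
Maximum ratio: 4
Cauchy's bound: |r| <= 1 + 4 = 5

Upper bound = 5


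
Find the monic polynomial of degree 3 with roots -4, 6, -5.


A monic polynomial with roots -4, 6, -5 is:
p(x) = (x + 4)(x - 6)(x + 5)
After multiplying by (x + 4): x + 4
After multiplying by (x - 6): x^2 - 2x - 24
After multiplying by (x + 5): x^3 + 3x^2 - 34x - 120

x^3 + 3x^2 - 34x - 120


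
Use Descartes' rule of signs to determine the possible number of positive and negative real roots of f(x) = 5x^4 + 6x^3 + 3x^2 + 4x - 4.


Descartes' rule of signs:

For positive roots, count sign changes in f(x) = 5x^4 + 6x^3 + 3x^2 + 4x - 4:
Signs of coefficients: +, +, +, +, -
Number of sign changes: 1
Possible positive real roots: 1

For negative roots, examine f(-x) = 5x^4 - 6x^3 + 3x^2 - 4x - 4:
Signs of coefficients: +, -, +, -, -
Number of sign changes: 3
Possible negative real roots: 3, 1

Positive roots: 1; Negative roots: 3 or 1


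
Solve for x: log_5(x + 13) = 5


Convert to exponential form: x + 13 = 5^5 = 3125
x = 3125 - 13 = 3112
Check: log_5(3112 + 13) = log_5(3125) = log_5(3125) = 5 ✓

x = 3112


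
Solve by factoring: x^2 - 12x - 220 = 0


We need two numbers that multiply to -220 and add to -12.
Those numbers are 10 and -22 (since 10 * (-22) = -220 and 10 + (-22) = -12).
So x^2 - 12x - 220 = (x + 10)(x - 22) = 0
Setting each factor to zero: x = -10 or x = 22

x = -10, x = 22


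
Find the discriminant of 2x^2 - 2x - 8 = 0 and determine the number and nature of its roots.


For ax^2 + bx + c = 0, discriminant D = b^2 - 4ac
Here a = 2, b = -2, c = -8
D = (-2)^2 - 4(2)(-8) = 4 + 64 = 68

D = 68 > 0 but not a perfect square
The equation has 2 distinct real irrational roots.

Discriminant = 68, 2 distinct real irrational roots


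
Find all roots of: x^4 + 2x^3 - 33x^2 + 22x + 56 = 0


Let p(x) = x^4 + 2x^3 - 33x^2 + 22x + 56. By the rational root theorem (leading coefficient 1), any rational root is an integer divisor of 56: try ±1, ±2, ... in turn.
Test x = 1: value = 48 ≠ 0.
Test x = -1: value = 0 ✓, so (x + 1) is a factor.
Synthetic division by (x + 1): bring down 1; 1(-1) + 2 = 1; 1(-1) - 33 = -34; (-34)(-1) + 22 = 56; 56(-1) + 56 = 0 → quotient x^3 + x^2 - 34x + 56, remainder 0.
Continue with the quotient x^3 + x^2 - 34x + 56 (candidates must divide 56; re-test x = -1 first in case it repeats).
Test x = -1: value = 90 ≠ 0.
Test x = 2: value = 0 ✓, so (x - 2) is a factor.
Synthetic division by (x - 2): bring down 1; 1(2) + 1 = 3; 3(2) - 34 = -28; (-28)(2) + 56 = 0 → quotient x^2 + 3x - 28, remainder 0.
Solve the quadratic x^2 + 3x - 28 = 0: discriminant = 3^2 - 4(1)(-28) = 9 + 112 = 121.
sqrt(121) = 11, so x = (-3 ± 11)/2: x = 4 or x = -7.
Collecting all roots found:

x = -7, x = -1, x = 2, x = 4


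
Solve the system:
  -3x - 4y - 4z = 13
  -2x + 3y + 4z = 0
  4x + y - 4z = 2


Using Cramer's rule. Expand each determinant along the first row.
D  = (-3)*[3*(-4) - 4*1] - (-4)*[(-2)*(-4) - 4*4] + (-4)*[(-2)*1 - 3*4]
  = (-3)*(-16) - (-4)*(-8) + (-4)*(-14) = 72
Dx = 13*[3*(-4) - 4*1] - (-4)*[0*(-4) - 4*2] + (-4)*[0*1 - 3*2]
  = 13*(-16) - (-4)*(-8) + (-4)*(-6) = -216
Dy = (-3)*[0*(-4) - 4*2] - 13*[(-2)*(-4) - 4*4] + (-4)*[(-2)*2 - 0*4]
  = (-3)*(-8) - 13*(-8) + (-4)*(-4) = 144
Dz = (-3)*[3*2 - 0*1] - (-4)*[(-2)*2 - 0*4] + 13*[(-2)*1 - 3*4]
  = (-3)*(6) - (-4)*(-4) + 13*(-14) = -216
x = Dx/D = -216/72 = -3, y = Dy/D = 144/72 = 2, z = Dz/D = -216/72 = -3
Check eq1: (-3)(-3) + (-4)(2) + (-4)(-3) = 13 = 13 ✓
Check eq2: (-2)(-3) + (3)(2) + (4)(-3) = 0 = 0 ✓
Check eq3: (4)(-3) + (1)(2) + (-4)(-3) = 2 = 2 ✓

x = -3, y = 2, z = -3


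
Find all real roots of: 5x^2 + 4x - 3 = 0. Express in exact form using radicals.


Using the quadratic formula: x = (-b ± sqrt(b^2 - 4ac)) / (2a)
Here a = 5, b = 4, c = -3
Discriminant = b^2 - 4ac = 4^2 - 4(5)(-3) = 16 + 60 = 76
Since discriminant = 76 > 0, there are two real roots.
x = (-4 ± 2*sqrt(19)) / 10
Simplifying: x = (-2 ± sqrt(19)) / 5
Numerically: x ≈ 0.4718 or x ≈ -1.2718

x = (-2 + sqrt(19)) / 5 or x = (-2 - sqrt(19)) / 5


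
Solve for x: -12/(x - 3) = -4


Multiply both sides by (x - 3): -12 = -4(x - 3)
Distribute: -12 = -4x + 12
-4x = -12 - 12 = -24
x = 6

x = 6


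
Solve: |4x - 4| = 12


An absolute value equation |expr| = 12 gives two cases:
Case 1: 4x - 4 = 12
  4x = 16, so x = 4
Case 2: 4x - 4 = -12
  4x = -8, so x = -2

x = -2, x = 4


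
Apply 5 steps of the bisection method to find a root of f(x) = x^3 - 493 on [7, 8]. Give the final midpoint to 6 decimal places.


f(x) = x^3 - 493
f(7) = -150 < 0
f(8) = 19 > 0

Step 1: midpoint = (7.000000 + 8.000000)/2 = 7.500000
  f(7.500000) = -71.125000
  f(mid) < 0, so root is in [7.500000, 8.000000]

Step 2: midpoint = (7.500000 + 8.000000)/2 = 7.750000
  f(7.750000) = -27.515625
  f(mid) < 0, so root is in [7.750000, 8.000000]

Step 3: midpoint = (7.750000 + 8.000000)/2 = 7.875000
  f(7.875000) = -4.626953
  f(mid) < 0, so root is in [7.875000, 8.000000]

Step 4: midpoint = (7.875000 + 8.000000)/2 = 7.937500
  f(7.937500) = 7.093506
  f(mid) > 0, so root is in [7.875000, 7.937500]

Step 5: midpoint = (7.875000 + 7.937500)/2 = 7.906250
  f(7.906250) = 1.210114
  f(mid) > 0, so root is in [7.875000, 7.906250]

midpoint = 7.906250


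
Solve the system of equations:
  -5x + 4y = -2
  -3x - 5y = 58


Using Cramer's rule:
Determinant D = (-5)(-5) - (-3)(4) = 25 + 12 = 37
Dx = (-2)(-5) - (58)(4) = 10 - 232 = -222
Dy = (-5)(58) - (-3)(-2) = -290 - 6 = -296
x = Dx/D = -222/37 = -6
y = Dy/D = -296/37 = -8

x = -6, y = -8


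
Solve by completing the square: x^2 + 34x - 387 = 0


Start: x^2 + 34x - 387 = 0
Move constant: x^2 + 34x = 387
Half of 34 is 17, squared is 289
Add 289 to both sides: x^2 + 34x + 289 = 676
(x + 17)^2 = 676
x + 17 = ±26
x = -17 + 26 = 9 or x = -17 - 26 = -43

x = -43, x = 9


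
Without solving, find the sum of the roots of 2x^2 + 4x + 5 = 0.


By Vieta's formulas for ax^2 + bx + c = 0:
  Sum of roots = -b/a
  Product of roots = c/a

Here a = 2, b = 4, c = 5
Sum = -(4)/2 = -2
Product = 5/2 = 5/2

Sum = -2


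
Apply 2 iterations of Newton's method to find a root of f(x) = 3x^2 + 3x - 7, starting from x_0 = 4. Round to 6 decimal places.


Newton's method: x_(n+1) = x_n - f(x_n)/f'(x_n)
f(x) = 3x^2 + 3x - 7
f'(x) = 6x + 3

Iteration 1:
  f(4.000000) = 53.000000
  f'(4.000000) = 27.000000
  x_1 = 4.000000 - (53.000000)/(27.000000) = 2.037037

Iteration 2:
  f(2.037037) = 11.559671
  f'(2.037037) = 15.222222
  x_2 = 2.037037 - (11.559671)/(15.222222) = 1.277643

x_2 = 1.277643


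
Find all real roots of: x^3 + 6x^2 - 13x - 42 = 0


Let p(x) = x^3 + 6x^2 - 13x - 42. By the rational root theorem (leading coefficient 1), any rational root is an integer divisor of 42: try ±1, ±2, ... in turn.
Test x = 1: value = -48 ≠ 0.
Test x = -1: value = -24 ≠ 0.
Test x = 2: value = -36 ≠ 0.
Test x = -2: value = 0 ✓, so (x + 2) is a factor.
Synthetic division by (x + 2): bring down 1; 1(-2) + 6 = 4; 4(-2) - 13 = -21; (-21)(-2) - 42 = 0 → quotient x^2 + 4x - 21, remainder 0.
Solve the quadratic x^2 + 4x - 21 = 0: discriminant = 4^2 - 4(1)(-21) = 16 + 84 = 100.
sqrt(100) = 10, so x = (-4 ± 10)/2: x = 3 or x = -7.

x = -7, x = -2, x = 3


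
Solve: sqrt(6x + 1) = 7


Square both sides: 6x + 1 = 7^2 = 49
6x = 49 - 1 = 48
x = 8
Check: sqrt(6*8 + 1) = sqrt(49) = 7 ✓

x = 8


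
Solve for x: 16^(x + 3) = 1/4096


Express both sides with the same base.
1/4096 = 16^(-3)
Since the bases match, equate exponents: x + 3 = -3
So x = -3 - (3) = -6

x = -6


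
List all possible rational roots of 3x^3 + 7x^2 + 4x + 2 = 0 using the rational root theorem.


Rational root theorem: possible roots are ±p/q where:
  p divides the constant term (2): p ∈ {1, 2}
  q divides the leading coefficient (3): q ∈ {1, 3}

All possible rational roots: -2, -1, -2/3, -1/3, 1/3, 2/3, 1, 2

-2, -1, -2/3, -1/3, 1/3, 2/3, 1, 2


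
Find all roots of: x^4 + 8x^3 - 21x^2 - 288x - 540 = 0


Let p(x) = x^4 + 8x^3 - 21x^2 - 288x - 540. By the rational root theorem (leading coefficient 1), any rational root is an integer divisor of 540: try ±1, ±2, ... in turn.
Test x = 1: value = -840 ≠ 0.
Test x = -1: value = -280 ≠ 0.
Test x = 2: value = -1120 ≠ 0.
Test x = -2: value = -96 ≠ 0.
Test x = 3: value = -1296 ≠ 0.
Test x = -3: value = 0 ✓, so (x + 3) is a factor.
Synthetic division by (x + 3): bring down 1; 1(-3) + 8 = 5; 5(-3) - 21 = -36; (-36)(-3) - 288 = -180; (-180)(-3) - 540 = 0 → quotient x^3 + 5x^2 - 36x - 180, remainder 0.
Continue with the quotient x^3 + 5x^2 - 36x - 180 (candidates must divide 180; re-test x = -3 first in case it repeats).
Test x = -3: value = -54 ≠ 0.
Test x = 4: value = -180 ≠ 0.
Test x = -4: value = -20 ≠ 0.
Test x = 5: value = -110 ≠ 0.
Test x = -5: value = 0 ✓, so (x + 5) is a factor.
Synthetic division by (x + 5): bring down 1; 1(-5) + 5 = 0; 0(-5) - 36 = -36; (-36)(-5) - 180 = 0 → quotient x^2 - 36, remainder 0.
Solve the quadratic x^2 - 36 = 0: discriminant = 0^2 - 4(1)(-36) = 0 + 144 = 144.
sqrt(144) = 12, so x = (0 ± 12)/2: x = 6 or x = -6.
Collecting all roots found:

x = -6, x = -5, x = -3, x = 6


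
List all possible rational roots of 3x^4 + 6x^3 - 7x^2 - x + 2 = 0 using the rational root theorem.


Rational root theorem: possible roots are ±p/q where:
  p divides the constant term (2): p ∈ {1, 2}
  q divides the leading coefficient (3): q ∈ {1, 3}

All possible rational roots: -2, -1, -2/3, -1/3, 1/3, 2/3, 1, 2

-2, -1, -2/3, -1/3, 1/3, 2/3, 1, 2


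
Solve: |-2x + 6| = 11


An absolute value equation |expr| = 11 gives two cases:
Case 1: -2x + 6 = 11
  -2x = 5, so x = -5/2
Case 2: -2x + 6 = -11
  -2x = -17, so x = 17/2

x = -5/2, x = 17/2


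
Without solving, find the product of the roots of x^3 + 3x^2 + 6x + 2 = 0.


By Vieta's formulas for x^3 + bx^2 + cx + d = 0:
  r1 + r2 + r3 = -b/a = -3
  r1*r2 + r1*r3 + r2*r3 = c/a = 6
  r1*r2*r3 = -d/a = -2


Product = -2


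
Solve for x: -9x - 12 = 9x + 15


Starting with: -9x - 12 = 9x + 15
Move all x terms to left: (-9 - 9)x = 15 + 12
Simplify: -18x = 27
Divide both sides by -18: x = -3/2

x = -3/2


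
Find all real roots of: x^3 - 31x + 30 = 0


Let p(x) = x^3 - 31x + 30. By the rational root theorem (leading coefficient 1), any rational root is an integer divisor of 30: try ±1, ±2, ... in turn.
Test x = 1: value = 0 ✓, so (x - 1) is a factor.
Synthetic division by (x - 1): bring down 1; 1(1) + 0 = 1; 1(1) - 31 = -30; (-30)(1) + 30 = 0 → quotient x^2 + x - 30, remainder 0.
Solve the quadratic x^2 + x - 30 = 0: discriminant = 1^2 - 4(1)(-30) = 1 + 120 = 121.
sqrt(121) = 11, so x = (-1 ± 11)/2: x = 5 or x = -6.

x = -6, x = 1, x = 5


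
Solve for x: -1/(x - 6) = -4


Multiply both sides by (x - 6): -1 = -4(x - 6)
Distribute: -1 = -4x + 24
-4x = -1 - 24 = -25
x = 25/4

x = 25/4


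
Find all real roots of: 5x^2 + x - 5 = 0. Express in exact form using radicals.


Using the quadratic formula: x = (-b ± sqrt(b^2 - 4ac)) / (2a)
Here a = 5, b = 1, c = -5
Discriminant = b^2 - 4ac = 1^2 - 4(5)(-5) = 1 + 100 = 101
Since discriminant = 101 > 0, there are two real roots.
x = (-1 ± sqrt(101)) / 10
Numerically: x ≈ 0.9050 or x ≈ -1.1050

x = (-1 + sqrt(101)) / 10 or x = (-1 - sqrt(101)) / 10


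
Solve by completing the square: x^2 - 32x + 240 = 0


Start: x^2 - 32x + 240 = 0
Move constant: x^2 - 32x = -240
Half of -32 is -16, squared is 256
Add 256 to both sides: x^2 - 32x + 256 = 16
(x - 16)^2 = 16
x - 16 = ±4
x = 16 + 4 = 20 or x = 16 - 4 = 12

x = 12, x = 20


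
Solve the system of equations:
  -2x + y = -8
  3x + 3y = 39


Using Cramer's rule:
Determinant D = (-2)(3) - (3)(1) = -6 - 3 = -9
Dx = (-8)(3) - (39)(1) = -24 - 39 = -63
Dy = (-2)(39) - (3)(-8) = -78 + 24 = -54
x = Dx/D = -63/-9 = 7
y = Dy/D = -54/-9 = 6

x = 7, y = 6
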